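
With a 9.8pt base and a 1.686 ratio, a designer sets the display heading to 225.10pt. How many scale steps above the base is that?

1.686ⁿ = 225.10 / 9.8 = 22.9694
n = ln(22.9694) / ln(1.686) = 3.1342 / 0.5224 ≈ 6.00

6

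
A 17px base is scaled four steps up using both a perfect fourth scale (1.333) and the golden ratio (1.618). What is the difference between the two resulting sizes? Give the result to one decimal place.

62.8px

Perfect fourth: 17.0 × 1.333⁴ = 53.675px
Golden ratio: 17.0 × 1.618⁴ = 116.510px
Difference: 116.510 − 53.675 = 62.835px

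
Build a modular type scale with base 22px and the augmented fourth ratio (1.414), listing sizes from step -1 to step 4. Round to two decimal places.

Step -1: 22.0 ÷ 1.414 = 15.56
Step 0: 22px
Step 1: 22.0 × 1.414 = 31.11
Step 2: 22.0 × 1.414² = 43.99
Step 3: 22.0 × 1.414³ = 62.20
Step 4: 22.0 × 1.414⁴ = 87.95

15.56px, 22.00px, 31.11px, 43.99px, 62.20px, 87.95px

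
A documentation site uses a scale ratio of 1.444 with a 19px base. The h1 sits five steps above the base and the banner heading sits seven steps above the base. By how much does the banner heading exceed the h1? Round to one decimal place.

129.4px

Step 5: 19.0 × 1.444⁵ = 119.286px
Step 7: 19.0 × 1.444⁷ = 248.728px
Difference: 248.728 − 119.286 = 129.442px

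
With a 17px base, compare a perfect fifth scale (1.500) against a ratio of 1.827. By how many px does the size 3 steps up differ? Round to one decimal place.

46.3px

Perfect fifth: 17.0 × 1.500³ = 57.375px
At 1.827: 17.0 × 1.827³ = 103.673px
Difference: 103.673 − 57.375 = 46.298px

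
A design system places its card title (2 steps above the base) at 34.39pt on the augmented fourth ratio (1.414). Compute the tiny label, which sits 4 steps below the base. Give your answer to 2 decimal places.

The gap is -4 − (2) = -6 steps, so the factor is 1.414^-6.
34.39 ÷ 1.414⁶ = 34.39 ÷ 7.99275 ≈ 4.303

4.30pt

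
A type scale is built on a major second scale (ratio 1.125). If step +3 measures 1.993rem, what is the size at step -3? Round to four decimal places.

0.9831rem

1.993 ÷ 1.125⁶ = 1.993 ÷ 2.02729 ≈ 0.9831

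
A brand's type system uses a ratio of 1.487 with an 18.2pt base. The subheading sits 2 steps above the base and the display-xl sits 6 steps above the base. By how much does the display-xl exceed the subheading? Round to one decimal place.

156.5pt

Step 2: 18.2 × 1.487² = 40.243pt
Step 6: 18.2 × 1.487⁶ = 196.760pt
Difference: 196.760 − 40.243 = 156.517pt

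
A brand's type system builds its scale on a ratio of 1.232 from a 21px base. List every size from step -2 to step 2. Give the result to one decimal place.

13.8px, 17.0px, 21.0px, 25.9px, 31.9px

Step -2: 21.0 ÷ 1.232² = 13.8
Step -1: 21.0 ÷ 1.232 = 17.0
Step 0: 21px
Step 1: 21.0 × 1.232 = 25.9
Step 2: 21.0 × 1.232² = 31.9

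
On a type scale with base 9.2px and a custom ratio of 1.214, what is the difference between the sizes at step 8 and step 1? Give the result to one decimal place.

32.2px

Step 1: 9.2 × 1.214 = 11.169px
Step 8: 9.2 × 1.214⁸ = 43.405px
Difference: 43.405 − 11.169 = 32.236px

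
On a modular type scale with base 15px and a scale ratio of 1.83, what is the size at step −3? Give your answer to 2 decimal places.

2.45px

15.0 ÷ 1.83³ = 15.0 ÷ 6.12849 ≈ 2.45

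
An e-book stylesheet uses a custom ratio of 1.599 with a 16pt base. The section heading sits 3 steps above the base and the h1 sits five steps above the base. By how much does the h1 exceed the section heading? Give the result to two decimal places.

101.84pt

Step 3: 16.0 × 1.599³ = 65.4132pt
Step 5: 16.0 × 1.599⁵ = 167.2485pt
Difference: 167.2485 − 65.4132 = 101.8353pt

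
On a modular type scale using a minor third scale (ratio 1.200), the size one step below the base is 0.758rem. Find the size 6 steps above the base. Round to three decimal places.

2.716rem

Moving from step -1 to step +6 is 7 steps up, so multiply by r⁷.
0.758 × 1.200⁷ = 0.758 × 3.58318 ≈ 2.716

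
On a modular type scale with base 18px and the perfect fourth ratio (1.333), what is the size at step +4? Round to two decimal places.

56.83px

Each step on a modular scale multiplies by the ratio, so the size n steps from the base is base × ratioⁿ.
18.0 × 1.333⁴ = 18.0 × 3.15733 ≈ 56.83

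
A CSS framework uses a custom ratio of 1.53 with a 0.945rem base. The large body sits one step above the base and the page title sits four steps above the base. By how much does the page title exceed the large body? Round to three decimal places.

Step 1: 0.945 × 1.53 = 1.44585rem
Step 4: 0.945 × 1.53⁴ = 5.17842rem
Difference: 5.17842 − 1.44585 = 3.73257rem

3.733rem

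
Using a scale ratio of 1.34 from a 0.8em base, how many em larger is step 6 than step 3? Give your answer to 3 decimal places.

Step 3: 0.8 × 1.34³ = 1.92488em
Step 6: 0.8 × 1.34⁶ = 4.63147em
Difference: 4.63147 − 1.92488 = 2.70659em

2.707em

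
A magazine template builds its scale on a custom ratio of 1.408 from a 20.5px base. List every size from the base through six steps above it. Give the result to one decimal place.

Step 0: 20.5px
Step 1: 20.5 × 1.408 = 28.9
Step 2: 20.5 × 1.408² = 40.6
Step 3: 20.5 × 1.408³ = 57.2
Step 4: 20.5 × 1.408⁴ = 80.6
Step 5: 20.5 × 1.408⁵ = 113.4
Step 6: 20.5 × 1.408⁶ = 159.7

20.5px, 28.9px, 40.6px, 57.2px, 80.6px, 113.4px, 159.7px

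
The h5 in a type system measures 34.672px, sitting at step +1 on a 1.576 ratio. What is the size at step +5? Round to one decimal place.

213.9px

34.672 × 1.576⁴ = 34.672 × 6.16914 ≈ 213.897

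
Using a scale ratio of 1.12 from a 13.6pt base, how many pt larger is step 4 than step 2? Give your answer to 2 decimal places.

4.34pt

Step 2: 13.6 × 1.12² = 17.0598pt
Step 4: 13.6 × 1.12⁴ = 21.3999pt
Difference: 21.3999 − 17.0598 = 4.3401pt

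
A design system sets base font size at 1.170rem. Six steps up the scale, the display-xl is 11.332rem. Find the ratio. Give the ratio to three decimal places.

r⁶ = 11.332 / 1.170, so r = (11.332/1.170)^(1/6).
r = 9.6855^(1/6) ≈ 1.4600

1.460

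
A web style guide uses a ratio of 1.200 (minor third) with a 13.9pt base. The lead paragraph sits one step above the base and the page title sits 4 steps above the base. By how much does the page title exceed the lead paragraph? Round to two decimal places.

Step 1: 13.9 × 1.200 = 16.6800pt
Step 4: 13.9 × 1.200⁴ = 28.8230pt
Difference: 28.8230 − 16.6800 = 12.1430pt

12.14pt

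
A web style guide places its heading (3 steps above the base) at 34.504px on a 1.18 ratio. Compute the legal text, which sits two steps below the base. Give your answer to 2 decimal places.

15.08px

The gap is -2 − (3) = -5 steps, so the factor is 1.18^-5.
34.504 ÷ 1.18⁵ = 34.504 ÷ 2.28776 ≈ 15.082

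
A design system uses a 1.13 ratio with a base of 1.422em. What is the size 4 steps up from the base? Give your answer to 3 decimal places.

Each step on a modular scale multiplies by the ratio, so the size n steps from the base is base × ratioⁿ.
1.422 × 1.13⁴ = 1.422 × 1.63047 ≈ 2.319

2.319em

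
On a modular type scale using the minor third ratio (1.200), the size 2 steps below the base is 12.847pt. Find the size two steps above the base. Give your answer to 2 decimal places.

The gap is 2 − (-2) = 4 steps, so the factor is 1.200^4.
12.847 × 1.200⁴ = 12.847 × 2.07360 ≈ 26.640

26.64pt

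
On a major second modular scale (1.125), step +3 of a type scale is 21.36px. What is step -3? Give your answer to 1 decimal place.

Moving from step +3 to step -3 is 6 steps down, so divide by r⁶.
21.36 ÷ 1.125⁶ = 21.36 ÷ 2.02729 ≈ 10.536

10.5px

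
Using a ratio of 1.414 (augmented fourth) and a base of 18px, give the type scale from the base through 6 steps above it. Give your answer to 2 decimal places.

Step 0: 18px
Step 1: 18.0 × 1.414 = 25.45
Step 2: 18.0 × 1.414² = 35.99
Step 3: 18.0 × 1.414³ = 50.89
Step 4: 18.0 × 1.414⁴ = 71.96
Step 5: 18.0 × 1.414⁵ = 101.75
Step 6: 18.0 × 1.414⁶ = 143.87

18.00px, 25.45px, 35.99px, 50.89px, 71.96px, 101.75px, 143.87px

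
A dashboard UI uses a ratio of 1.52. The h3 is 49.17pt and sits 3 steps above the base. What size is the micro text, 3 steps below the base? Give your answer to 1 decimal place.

49.17 ÷ 1.52⁶ = 49.17 ÷ 12.33280 ≈ 3.987

4.0pt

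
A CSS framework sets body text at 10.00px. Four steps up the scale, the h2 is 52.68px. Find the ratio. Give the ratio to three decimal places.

The ratio satisfies 10.00 × r⁴ = 52.68, so r = (52.68 / 10.00)^(1/4).
r = 5.2680^(1/4) ≈ 1.5150

1.515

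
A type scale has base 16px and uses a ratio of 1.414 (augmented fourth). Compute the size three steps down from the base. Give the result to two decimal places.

5.66px

16.0 ÷ 1.414³ = 16.0 ÷ 2.82715 ≈ 5.66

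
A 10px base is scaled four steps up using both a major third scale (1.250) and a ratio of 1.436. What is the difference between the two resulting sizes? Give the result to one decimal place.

18.1px

Major third: 10.0 × 1.250⁴ = 24.414px
At 1.436: 10.0 × 1.436⁴ = 42.522px
Difference: 42.522 − 24.414 = 18.108px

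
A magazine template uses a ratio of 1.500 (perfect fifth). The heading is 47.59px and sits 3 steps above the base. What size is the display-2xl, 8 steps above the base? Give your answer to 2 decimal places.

361.39px

The gap is 8 − (3) = 5 steps, so the factor is 1.500^5.
47.59 × 1.500⁵ = 47.59 × 7.59375 ≈ 361.387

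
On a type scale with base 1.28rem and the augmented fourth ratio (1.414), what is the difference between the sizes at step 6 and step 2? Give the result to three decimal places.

Step 2: 1.28 × 1.414² = 2.55923rem
Step 6: 1.28 × 1.414⁶ = 10.23073rem
Difference: 10.23073 − 2.55923 = 7.67150rem

7.671rem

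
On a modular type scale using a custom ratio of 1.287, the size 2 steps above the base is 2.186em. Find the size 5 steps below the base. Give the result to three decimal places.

0.374em

2.186 ÷ 1.287⁷ = 2.186 ÷ 5.84857 ≈ 0.374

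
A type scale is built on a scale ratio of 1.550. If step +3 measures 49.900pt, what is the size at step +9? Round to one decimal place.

692.0pt

The gap is 9 − (3) = 6 steps, so the factor is 1.550^6.
49.900 × 1.550⁶ = 49.900 × 13.86725 ≈ 691.976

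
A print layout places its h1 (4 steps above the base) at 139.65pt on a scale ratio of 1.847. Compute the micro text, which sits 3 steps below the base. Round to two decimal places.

1.90pt

Moving from step +4 to step -3 is 7 steps down, so divide by r⁷.
139.65 ÷ 1.847⁷ = 139.65 ÷ 73.32773 ≈ 1.904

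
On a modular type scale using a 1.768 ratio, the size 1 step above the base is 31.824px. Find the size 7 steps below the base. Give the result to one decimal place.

The gap is -7 − (1) = -8 steps, so the factor is 1.768^-8.
31.824 ÷ 1.768⁸ = 31.824 ÷ 95.46806 ≈ 0.333

0.3px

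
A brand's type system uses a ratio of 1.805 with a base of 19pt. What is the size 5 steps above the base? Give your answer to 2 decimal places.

364.03pt

Every step multiplies by the scale ratio.
19.0 × 1.805⁵ = 19.0 × 19.15958 ≈ 364.03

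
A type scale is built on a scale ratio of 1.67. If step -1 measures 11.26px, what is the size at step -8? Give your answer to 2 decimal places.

0.31px

11.26 ÷ 1.67⁷ = 11.26 ÷ 36.22558 ≈ 0.311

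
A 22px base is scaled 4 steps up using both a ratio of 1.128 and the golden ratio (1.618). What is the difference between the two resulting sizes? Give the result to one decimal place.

115.2px

At 1.128: 22.0 × 1.128⁴ = 35.617px
Golden ratio: 22.0 × 1.618⁴ = 150.778px
Difference: 150.778 − 35.617 = 115.161px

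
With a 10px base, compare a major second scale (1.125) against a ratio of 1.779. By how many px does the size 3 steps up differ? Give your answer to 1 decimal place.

42.1px

Major second: 10.0 × 1.125³ = 14.238px
At 1.779: 10.0 × 1.779³ = 56.303px
Difference: 56.303 − 14.238 = 42.065px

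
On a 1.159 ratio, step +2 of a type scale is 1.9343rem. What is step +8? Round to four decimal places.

Moving from step +2 to step +8 is 6 steps up, so multiply by r⁶.
1.9343 × 1.159⁶ = 1.9343 × 2.42382 ≈ 4.6884

4.6884rem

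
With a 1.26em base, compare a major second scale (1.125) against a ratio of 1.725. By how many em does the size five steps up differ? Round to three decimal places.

16.974em

Major second: 1.26 × 1.125⁵ = 2.27056em
At 1.725: 1.26 × 1.725⁵ = 19.24492em
Difference: 19.24492 − 2.27056 = 16.97436em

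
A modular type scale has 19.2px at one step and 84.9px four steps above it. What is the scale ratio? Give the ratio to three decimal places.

The ratio satisfies 19.2 × r⁴ = 84.9, so r = (84.9 / 19.2)^(1/4).
r = 4.4219^(1/4) ≈ 1.4501

1.450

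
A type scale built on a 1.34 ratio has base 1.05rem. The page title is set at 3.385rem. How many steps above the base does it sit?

1.34ⁿ = 3.385 / 1.05 = 3.2238
n = ln(3.2238) / ln(1.34) = 1.1706 / 0.2927 ≈ 4.00

4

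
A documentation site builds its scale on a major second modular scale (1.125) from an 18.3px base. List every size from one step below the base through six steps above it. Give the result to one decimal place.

Step -1: 18.3 ÷ 1.125 = 16.3
Step 0: 18.3px
Step 1: 18.3 × 1.125 = 20.6
Step 2: 18.3 × 1.125² = 23.2
Step 3: 18.3 × 1.125³ = 26.1
Step 4: 18.3 × 1.125⁴ = 29.3
Step 5: 18.3 × 1.125⁵ = 33.0
Step 6: 18.3 × 1.125⁶ = 37.1

16.3px, 18.3px, 20.6px, 23.2px, 26.1px, 29.3px, 33.0px, 37.1px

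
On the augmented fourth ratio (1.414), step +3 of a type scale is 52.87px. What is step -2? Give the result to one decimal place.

9.4px

52.87 ÷ 1.414⁵ = 52.87 ÷ 5.65258 ≈ 9.353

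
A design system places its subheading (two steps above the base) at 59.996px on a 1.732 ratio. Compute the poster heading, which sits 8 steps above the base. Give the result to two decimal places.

1619.61px

The gap is 8 − (2) = 6 steps, so the factor is 1.732^6.
59.996 × 1.732⁶ = 59.996 × 26.99525 ≈ 1619.607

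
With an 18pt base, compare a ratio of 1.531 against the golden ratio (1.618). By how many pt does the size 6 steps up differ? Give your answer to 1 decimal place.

At 1.531: 18.0 × 1.531⁶ = 231.805pt
Golden ratio: 18.0 × 1.618⁶ = 322.956pt
Difference: 322.956 − 231.805 = 91.151pt

91.2pt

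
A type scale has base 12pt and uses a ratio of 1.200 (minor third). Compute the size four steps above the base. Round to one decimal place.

Each step on a modular scale multiplies by the ratio, so the size n steps from the base is base × ratioⁿ.
12.0 × 1.200⁴ = 12.0 × 2.07360 ≈ 24.88

24.9pt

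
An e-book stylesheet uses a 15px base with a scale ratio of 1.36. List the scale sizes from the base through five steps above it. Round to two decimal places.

Step 0: 15px
Step 1: 15.0 × 1.36 = 20.40
Step 2: 15.0 × 1.36² = 27.74
Step 3: 15.0 × 1.36³ = 37.73
Step 4: 15.0 × 1.36⁴ = 51.32
Step 5: 15.0 × 1.36⁵ = 69.79

15.00px, 20.40px, 27.74px, 37.73px, 51.32px, 69.79px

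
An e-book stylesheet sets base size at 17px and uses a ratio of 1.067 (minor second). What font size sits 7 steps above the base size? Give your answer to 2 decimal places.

26.77px

A modular type scale is a geometric sequence: sizeₙ = base × rⁿ.
17.0 × 1.067⁷ = 17.0 × 1.57453 ≈ 26.77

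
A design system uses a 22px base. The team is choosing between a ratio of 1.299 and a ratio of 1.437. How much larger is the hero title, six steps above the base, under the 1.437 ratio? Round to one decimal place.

88.0px

At 1.299: 22.0 × 1.299⁶ = 105.701px
At 1.437: 22.0 × 1.437⁶ = 193.715px
Difference: 193.715 − 105.701 = 88.014px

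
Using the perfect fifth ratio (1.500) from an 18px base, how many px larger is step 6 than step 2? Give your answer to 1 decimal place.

164.5px

Step 2: 18.0 × 1.500² = 40.500px
Step 6: 18.0 × 1.500⁶ = 205.031px
Difference: 205.031 − 40.500 = 164.531px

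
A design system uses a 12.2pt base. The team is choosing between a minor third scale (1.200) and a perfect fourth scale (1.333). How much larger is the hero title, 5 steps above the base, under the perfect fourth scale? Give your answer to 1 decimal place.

Minor third: 12.2 × 1.200⁵ = 30.358pt
Perfect fourth: 12.2 × 1.333⁵ = 51.346pt
Difference: 51.346 − 30.358 = 20.988pt

21.0pt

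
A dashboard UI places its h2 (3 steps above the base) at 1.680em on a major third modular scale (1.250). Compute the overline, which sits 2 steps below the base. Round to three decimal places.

0.551em

1.680 ÷ 1.250⁵ = 1.680 ÷ 3.05176 ≈ 0.551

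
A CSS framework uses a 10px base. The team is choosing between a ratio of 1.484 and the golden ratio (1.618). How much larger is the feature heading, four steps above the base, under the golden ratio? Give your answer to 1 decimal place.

20.0px

At 1.484: 10.0 × 1.484⁴ = 48.499px
Golden ratio: 10.0 × 1.618⁴ = 68.535px
Difference: 68.535 − 48.499 = 20.036px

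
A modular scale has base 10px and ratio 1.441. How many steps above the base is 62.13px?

5

1.441ⁿ = 62.13 / 10 = 6.2130
n = ln(6.2130) / ln(1.441) = 1.8266 / 0.3653 ≈ 5.00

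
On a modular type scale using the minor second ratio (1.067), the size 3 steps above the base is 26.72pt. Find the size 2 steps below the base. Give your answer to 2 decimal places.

19.32pt

26.72 ÷ 1.067⁵ = 26.72 ÷ 1.38300 ≈ 19.320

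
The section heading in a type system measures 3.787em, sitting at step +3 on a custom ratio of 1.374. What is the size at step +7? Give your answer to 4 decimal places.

Moving from step +3 to step +7 is 4 steps up, so multiply by r⁴.
3.787 × 1.374⁴ = 3.787 × 3.56408 ≈ 13.4972

13.4972em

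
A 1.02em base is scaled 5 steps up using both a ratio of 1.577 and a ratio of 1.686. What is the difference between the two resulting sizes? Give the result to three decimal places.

3.947em

At 1.577: 1.02 × 1.577⁵ = 9.94852em
At 1.686: 1.02 × 1.686⁵ = 13.89594em
Difference: 13.89594 − 9.94852 = 3.94742em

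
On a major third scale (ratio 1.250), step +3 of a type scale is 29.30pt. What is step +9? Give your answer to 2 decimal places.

Moving from step +3 to step +9 is 6 steps up, so multiply by r⁶.
29.30 × 1.250⁶ = 29.30 × 3.81470 ≈ 111.771

111.77pt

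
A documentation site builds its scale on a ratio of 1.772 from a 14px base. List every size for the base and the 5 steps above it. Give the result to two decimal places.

14.00px, 24.81px, 43.96px, 77.90px, 138.03px, 244.59px

Step 0: 14px
Step 1: 14.0 × 1.772 = 24.81
Step 2: 14.0 × 1.772² = 43.96
Step 3: 14.0 × 1.772³ = 77.90
Step 4: 14.0 × 1.772⁴ = 138.03
Step 5: 14.0 × 1.772⁵ = 244.59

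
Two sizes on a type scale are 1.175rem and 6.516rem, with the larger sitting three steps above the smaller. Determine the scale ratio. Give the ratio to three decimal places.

1.770

The ratio satisfies 1.175 × r³ = 6.516, so r = (6.516 / 1.175)^(1/3).
r = 5.5455^(1/3) ≈ 1.7700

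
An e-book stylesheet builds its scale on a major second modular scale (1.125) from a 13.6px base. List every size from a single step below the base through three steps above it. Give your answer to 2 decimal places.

12.09px, 13.60px, 15.30px, 17.21px, 19.36px

Step -1: 13.6 ÷ 1.125 = 12.09
Step 0: 13.6px
Step 1: 13.6 × 1.125 = 15.30
Step 2: 13.6 × 1.125² = 17.21
Step 3: 13.6 × 1.125³ = 19.36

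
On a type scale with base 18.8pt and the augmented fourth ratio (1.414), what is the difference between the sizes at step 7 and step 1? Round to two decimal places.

185.89pt

Step 1: 18.8 × 1.414 = 26.5832pt
Step 7: 18.8 × 1.414⁷ = 212.4730pt
Difference: 212.4730 − 26.5832 = 185.8898pt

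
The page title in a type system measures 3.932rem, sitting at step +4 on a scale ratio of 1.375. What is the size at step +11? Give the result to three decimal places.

3.932 × 1.375⁷ = 3.932 × 9.29221 ≈ 36.537

36.537rem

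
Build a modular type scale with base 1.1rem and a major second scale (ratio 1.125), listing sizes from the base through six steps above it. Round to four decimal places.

1.1000rem, 1.2375rem, 1.3922rem, 1.5662rem, 1.7620rem, 1.9822rem, 2.2300rem

Step 0: 1.1rem
Step 1: 1.1 × 1.125 = 1.2375
Step 2: 1.1 × 1.125² = 1.3922
Step 3: 1.1 × 1.125³ = 1.5662
Step 4: 1.1 × 1.125⁴ = 1.7620
Step 5: 1.1 × 1.125⁵ = 1.9822
Step 6: 1.1 × 1.125⁶ = 2.2300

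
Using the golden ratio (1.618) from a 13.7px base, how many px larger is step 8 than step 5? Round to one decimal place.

491.6px

Step 5: 13.7 × 1.618⁵ = 151.919px
Step 8: 13.7 × 1.618⁸ = 643.500px
Difference: 643.500 − 151.919 = 491.581px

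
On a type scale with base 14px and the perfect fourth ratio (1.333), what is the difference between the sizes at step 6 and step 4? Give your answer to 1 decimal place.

34.3px

Step 4: 14.0 × 1.333⁴ = 44.203px
Step 6: 14.0 × 1.333⁶ = 78.543px
Difference: 78.543 − 44.203 = 34.340px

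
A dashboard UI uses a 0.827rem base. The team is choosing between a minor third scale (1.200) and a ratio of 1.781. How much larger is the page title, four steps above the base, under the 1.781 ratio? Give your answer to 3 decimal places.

6.606rem

Minor third: 0.827 × 1.200⁴ = 1.71487rem
At 1.781: 0.827 × 1.781⁴ = 8.32073rem
Difference: 8.32073 − 1.71487 = 6.60586rem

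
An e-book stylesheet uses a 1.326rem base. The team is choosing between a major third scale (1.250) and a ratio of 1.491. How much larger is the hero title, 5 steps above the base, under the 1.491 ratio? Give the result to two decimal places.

5.72rem

Major third: 1.326 × 1.250⁵ = 4.0466rem
At 1.491: 1.326 × 1.491⁵ = 9.7708rem
Difference: 9.7708 − 4.0466 = 5.7242rem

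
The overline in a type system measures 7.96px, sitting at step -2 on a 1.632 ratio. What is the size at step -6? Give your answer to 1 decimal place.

7.96 ÷ 1.632⁴ = 7.96 ÷ 7.09383 ≈ 1.122

1.1px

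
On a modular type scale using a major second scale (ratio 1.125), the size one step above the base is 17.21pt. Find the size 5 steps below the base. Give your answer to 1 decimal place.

8.5pt

17.21 ÷ 1.125⁶ = 17.21 ÷ 2.02729 ≈ 8.489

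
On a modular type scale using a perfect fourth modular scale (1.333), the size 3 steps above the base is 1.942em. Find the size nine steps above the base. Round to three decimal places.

10.895em

1.942 × 1.333⁶ = 1.942 × 5.61023 ≈ 10.895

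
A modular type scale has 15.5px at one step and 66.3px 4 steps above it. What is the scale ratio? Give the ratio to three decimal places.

1.438

The ratio satisfies 15.5 × r⁴ = 66.3, so r = (66.3 / 15.5)^(1/4).
r = 4.2774^(1/4) ≈ 1.4381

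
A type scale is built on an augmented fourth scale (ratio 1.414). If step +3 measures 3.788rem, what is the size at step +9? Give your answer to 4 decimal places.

30.2766rem

3.788 × 1.414⁶ = 3.788 × 7.99275 ≈ 30.2766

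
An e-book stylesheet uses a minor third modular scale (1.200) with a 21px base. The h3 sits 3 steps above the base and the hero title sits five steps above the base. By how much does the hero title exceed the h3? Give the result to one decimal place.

16.0px

Step 3: 21.0 × 1.200³ = 36.288px
Step 5: 21.0 × 1.200⁵ = 52.255px
Difference: 52.255 − 36.288 = 15.967px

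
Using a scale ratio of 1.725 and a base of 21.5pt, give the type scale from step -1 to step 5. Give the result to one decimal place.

Step -1: 21.5 ÷ 1.725 = 12.5
Step 0: 21.5pt
Step 1: 21.5 × 1.725 = 37.1
Step 2: 21.5 × 1.725² = 64.0
Step 3: 21.5 × 1.725³ = 110.4
Step 4: 21.5 × 1.725⁴ = 190.4
Step 5: 21.5 × 1.725⁵ = 328.4

12.5pt, 21.5pt, 37.1pt, 64.0pt, 110.4pt, 190.4pt, 328.4pt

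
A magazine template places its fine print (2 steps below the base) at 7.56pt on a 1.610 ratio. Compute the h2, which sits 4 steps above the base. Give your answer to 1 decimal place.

The gap is 4 − (-2) = 6 steps, so the factor is 1.610^6.
7.56 × 1.610⁶ = 7.56 × 17.41627 ≈ 131.667

131.7pt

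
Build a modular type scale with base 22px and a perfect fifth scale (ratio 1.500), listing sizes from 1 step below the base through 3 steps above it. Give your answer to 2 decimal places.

14.67px, 22.00px, 33.00px, 49.50px, 74.25px

Step -1: 22.0 ÷ 1.500 = 14.67
Step 0: 22px
Step 1: 22.0 × 1.500 = 33.00
Step 2: 22.0 × 1.500² = 49.50
Step 3: 22.0 × 1.500³ = 74.25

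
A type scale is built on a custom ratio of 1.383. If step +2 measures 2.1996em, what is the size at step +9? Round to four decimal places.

2.1996 × 1.383⁷ = 2.1996 × 9.67732 ≈ 21.2862

21.2862em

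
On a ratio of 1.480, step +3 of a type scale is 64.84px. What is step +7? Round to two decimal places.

64.84 × 1.480⁴ = 64.84 × 4.79785 ≈ 311.093

311.09px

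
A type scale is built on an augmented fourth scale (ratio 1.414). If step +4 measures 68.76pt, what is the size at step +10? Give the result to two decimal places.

68.76 × 1.414⁶ = 68.76 × 7.99275 ≈ 549.582

549.58pt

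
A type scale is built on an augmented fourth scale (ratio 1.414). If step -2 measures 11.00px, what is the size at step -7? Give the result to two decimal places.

11.00 ÷ 1.414⁵ = 11.00 ÷ 5.65258 ≈ 1.946

1.95px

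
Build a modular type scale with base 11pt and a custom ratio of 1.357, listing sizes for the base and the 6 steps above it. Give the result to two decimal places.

Step 0: 11pt
Step 1: 11.0 × 1.357 = 14.93
Step 2: 11.0 × 1.357² = 20.26
Step 3: 11.0 × 1.357³ = 27.49
Step 4: 11.0 × 1.357⁴ = 37.30
Step 5: 11.0 × 1.357⁵ = 50.62
Step 6: 11.0 × 1.357⁶ = 68.69

11.00pt, 14.93pt, 20.26pt, 27.49pt, 37.30pt, 50.62pt, 68.69pt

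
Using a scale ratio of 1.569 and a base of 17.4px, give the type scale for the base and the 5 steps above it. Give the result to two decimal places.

17.40px, 27.30px, 42.83px, 67.21px, 105.45px, 165.45px

Step 0: 17.4px
Step 1: 17.4 × 1.569 = 27.30
Step 2: 17.4 × 1.569² = 42.83
Step 3: 17.4 × 1.569³ = 67.21
Step 4: 17.4 × 1.569⁴ = 105.45
Step 5: 17.4 × 1.569⁵ = 165.45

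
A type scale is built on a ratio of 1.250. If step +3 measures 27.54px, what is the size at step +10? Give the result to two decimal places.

Moving from step +3 to step +10 is 7 steps up, so multiply by r⁷.
27.54 × 1.250⁷ = 27.54 × 4.76837 ≈ 131.321

131.32px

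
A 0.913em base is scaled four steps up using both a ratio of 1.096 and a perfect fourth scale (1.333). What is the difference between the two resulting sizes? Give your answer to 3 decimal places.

At 1.096: 0.913 × 1.096⁴ = 1.31739em
Perfect fourth: 0.913 × 1.333⁴ = 2.88265em
Difference: 2.88265 − 1.31739 = 1.56526em

1.565em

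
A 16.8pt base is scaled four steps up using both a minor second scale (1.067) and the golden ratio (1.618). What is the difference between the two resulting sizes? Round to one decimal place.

Minor second: 16.8 × 1.067⁴ = 21.775pt
Golden ratio: 16.8 × 1.618⁴ = 115.139pt
Difference: 115.139 − 21.775 = 93.364pt

93.4pt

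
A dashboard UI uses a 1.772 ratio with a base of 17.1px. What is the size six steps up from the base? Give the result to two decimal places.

529.39px

A modular type scale is a geometric sequence: sizeₙ = base × rⁿ.
17.1 × 1.772⁶ = 17.1 × 30.95867 ≈ 529.39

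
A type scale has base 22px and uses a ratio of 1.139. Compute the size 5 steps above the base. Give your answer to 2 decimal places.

22.0 × 1.139⁵ = 22.0 × 1.91698 ≈ 42.17

42.17px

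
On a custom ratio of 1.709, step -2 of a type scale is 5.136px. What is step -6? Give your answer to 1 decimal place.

Moving from step -2 to step -6 is 4 steps down, so divide by r⁴.
5.136 ÷ 1.709⁴ = 5.136 ÷ 8.53038 ≈ 0.602

0.6px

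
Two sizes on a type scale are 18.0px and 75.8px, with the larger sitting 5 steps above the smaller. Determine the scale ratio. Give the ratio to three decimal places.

1.333

The ratio satisfies 18.0 × r⁵ = 75.8, so r = (75.8 / 18.0)^(1/5).
r = 4.2111^(1/5) ≈ 1.3332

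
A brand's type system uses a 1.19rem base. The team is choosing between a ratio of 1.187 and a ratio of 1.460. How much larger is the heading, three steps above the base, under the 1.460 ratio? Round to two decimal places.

At 1.187: 1.19 × 1.187³ = 1.9902rem
At 1.460: 1.19 × 1.460³ = 3.7034rem
Difference: 3.7034 − 1.9902 = 1.7132rem

1.71rem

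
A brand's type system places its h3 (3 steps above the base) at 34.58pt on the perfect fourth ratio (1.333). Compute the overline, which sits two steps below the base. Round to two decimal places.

8.22pt

34.58 ÷ 1.333⁵ = 34.58 ÷ 4.20873 ≈ 8.216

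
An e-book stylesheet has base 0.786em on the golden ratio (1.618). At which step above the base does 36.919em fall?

8

1.618ⁿ = 36.919 / 0.786 = 46.9707
n = ln(46.9707) / ln(1.618) = 3.8495 / 0.4812 ≈ 8.00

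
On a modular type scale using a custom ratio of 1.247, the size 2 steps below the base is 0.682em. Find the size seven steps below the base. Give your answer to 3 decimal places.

0.226em

0.682 ÷ 1.247⁵ = 0.682 ÷ 3.01531 ≈ 0.226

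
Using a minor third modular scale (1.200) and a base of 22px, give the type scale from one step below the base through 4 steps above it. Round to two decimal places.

Step -1: 22.0 ÷ 1.200 = 18.33
Step 0: 22px
Step 1: 22.0 × 1.200 = 26.40
Step 2: 22.0 × 1.200² = 31.68
Step 3: 22.0 × 1.200³ = 38.02
Step 4: 22.0 × 1.200⁴ = 45.62

18.33px, 22.00px, 26.40px, 31.68px, 38.02px, 45.62px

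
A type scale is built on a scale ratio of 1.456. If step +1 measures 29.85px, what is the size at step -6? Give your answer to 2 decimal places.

2.15px

The gap is -6 − (1) = -7 steps, so the factor is 1.456^-7.
29.85 ÷ 1.456⁷ = 29.85 ÷ 13.87170 ≈ 2.152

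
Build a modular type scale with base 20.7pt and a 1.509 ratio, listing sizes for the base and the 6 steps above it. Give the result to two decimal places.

Step 0: 20.7pt
Step 1: 20.7 × 1.509 = 31.24
Step 2: 20.7 × 1.509² = 47.14
Step 3: 20.7 × 1.509³ = 71.13
Step 4: 20.7 × 1.509⁴ = 107.33
Step 5: 20.7 × 1.509⁵ = 161.96
Step 6: 20.7 × 1.509⁶ = 244.40

20.70pt, 31.24pt, 47.14pt, 71.13pt, 107.33pt, 161.96pt, 244.40pt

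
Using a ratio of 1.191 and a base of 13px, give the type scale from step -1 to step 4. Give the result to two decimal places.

10.92px, 13.00px, 15.48px, 18.44px, 21.96px, 26.16px

Step -1: 13.0 ÷ 1.191 = 10.92
Step 0: 13px
Step 1: 13.0 × 1.191 = 15.48
Step 2: 13.0 × 1.191² = 18.44
Step 3: 13.0 × 1.191³ = 21.96
Step 4: 13.0 × 1.191⁴ = 26.16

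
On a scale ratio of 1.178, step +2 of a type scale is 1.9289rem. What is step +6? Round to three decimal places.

3.714rem

Moving from step +2 to step +6 is 4 steps up, so multiply by r⁴.
1.9289 × 1.178⁴ = 1.9289 × 1.92567 ≈ 3.714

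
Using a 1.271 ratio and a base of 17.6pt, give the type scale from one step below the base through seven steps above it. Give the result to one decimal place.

Step -1: 17.6 ÷ 1.271 = 13.8
Step 0: 17.6pt
Step 1: 17.6 × 1.271 = 22.4
Step 2: 17.6 × 1.271² = 28.4
Step 3: 17.6 × 1.271³ = 36.1
Step 4: 17.6 × 1.271⁴ = 45.9
Step 5: 17.6 × 1.271⁵ = 58.4
Step 6: 17.6 × 1.271⁶ = 74.2
Step 7: 17.6 × 1.271⁷ = 94.3

13.8pt, 17.6pt, 22.4pt, 28.4pt, 36.1pt, 45.9pt, 58.4pt, 74.2pt, 94.3pt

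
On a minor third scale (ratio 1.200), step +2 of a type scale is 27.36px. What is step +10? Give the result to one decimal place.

27.36 × 1.200⁸ = 27.36 × 4.29982 ≈ 117.643

117.6px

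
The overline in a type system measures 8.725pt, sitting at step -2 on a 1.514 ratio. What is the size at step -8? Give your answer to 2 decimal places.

0.72pt

Moving from step -2 to step -8 is 6 steps down, so divide by r⁶.
8.725 ÷ 1.514⁶ = 8.725 ÷ 12.04357 ≈ 0.724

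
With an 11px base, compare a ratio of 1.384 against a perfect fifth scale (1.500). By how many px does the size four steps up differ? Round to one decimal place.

At 1.384: 11.0 × 1.384⁴ = 40.359px
Perfect fifth: 11.0 × 1.500⁴ = 55.688px
Difference: 55.688 − 40.359 = 15.329px

15.3px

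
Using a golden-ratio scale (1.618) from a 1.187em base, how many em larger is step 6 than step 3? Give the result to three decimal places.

Step 3: 1.187 × 1.618³ = 5.02790em
Step 6: 1.187 × 1.618⁶ = 21.29717em
Difference: 21.29717 − 5.02790 = 16.26927em

16.269em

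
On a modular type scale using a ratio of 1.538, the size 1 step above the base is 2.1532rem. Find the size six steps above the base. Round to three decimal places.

18.530rem

2.1532 × 1.538⁵ = 2.1532 × 8.60561 ≈ 18.530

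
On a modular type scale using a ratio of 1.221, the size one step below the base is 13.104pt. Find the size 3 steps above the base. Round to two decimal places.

29.13pt

The gap is 3 − (-1) = 4 steps, so the factor is 1.221^4.
13.104 × 1.221⁴ = 13.104 × 2.22261 ≈ 29.125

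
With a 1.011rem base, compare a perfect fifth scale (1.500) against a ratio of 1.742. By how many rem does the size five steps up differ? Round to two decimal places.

8.54rem

Perfect fifth: 1.011 × 1.500⁵ = 7.6773rem
At 1.742: 1.011 × 1.742⁵ = 16.2178rem
Difference: 16.2178 − 7.6773 = 8.5405rem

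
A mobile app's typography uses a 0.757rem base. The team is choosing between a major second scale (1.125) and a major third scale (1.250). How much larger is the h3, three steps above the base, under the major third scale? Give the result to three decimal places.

0.401rem

Major second: 0.757 × 1.125³ = 1.07784rem
Major third: 0.757 × 1.250³ = 1.47852rem
Difference: 1.47852 − 1.07784 = 0.40068rem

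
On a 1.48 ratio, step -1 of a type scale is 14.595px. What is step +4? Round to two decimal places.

103.64px

The gap is 4 − (-1) = 5 steps, so the factor is 1.48^5.
14.595 × 1.48⁵ = 14.595 × 7.10082 ≈ 103.636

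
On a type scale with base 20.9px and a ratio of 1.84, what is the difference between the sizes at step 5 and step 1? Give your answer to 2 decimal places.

402.34px

Step 1: 20.9 × 1.84 = 38.4560px
Step 5: 20.9 × 1.84⁵ = 440.7937px
Difference: 440.7937 − 38.4560 = 402.3377px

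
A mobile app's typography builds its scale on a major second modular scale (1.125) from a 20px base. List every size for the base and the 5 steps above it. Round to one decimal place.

20.0px, 22.5px, 25.3px, 28.5px, 32.0px, 36.0px

Step 0: 20px
Step 1: 20.0 × 1.125 = 22.5
Step 2: 20.0 × 1.125² = 25.3
Step 3: 20.0 × 1.125³ = 28.5
Step 4: 20.0 × 1.125⁴ = 32.0
Step 5: 20.0 × 1.125⁵ = 36.0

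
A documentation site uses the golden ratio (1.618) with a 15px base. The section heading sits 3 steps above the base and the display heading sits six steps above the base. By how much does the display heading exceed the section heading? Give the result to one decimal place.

205.6px

Step 3: 15.0 × 1.618³ = 63.537px
Step 6: 15.0 × 1.618⁶ = 269.130px
Difference: 269.130 − 63.537 = 205.593px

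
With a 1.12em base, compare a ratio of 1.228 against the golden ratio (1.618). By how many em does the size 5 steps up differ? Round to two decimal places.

At 1.228: 1.12 × 1.228⁵ = 3.1276em
Golden ratio: 1.12 × 1.618⁵ = 12.4197em
Difference: 12.4197 − 3.1276 = 9.2921em

9.29em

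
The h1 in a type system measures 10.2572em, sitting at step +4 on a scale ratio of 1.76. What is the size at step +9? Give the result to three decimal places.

Moving from step +4 to step +9 is 5 steps up, so multiply by r⁵.
10.2572 × 1.76⁵ = 10.2572 × 16.88742 ≈ 173.218

173.218em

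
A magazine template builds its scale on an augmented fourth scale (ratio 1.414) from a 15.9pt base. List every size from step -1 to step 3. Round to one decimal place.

11.2pt, 15.9pt, 22.5pt, 31.8pt, 45.0pt

Step -1: 15.9 ÷ 1.414 = 11.2
Step 0: 15.9pt
Step 1: 15.9 × 1.414 = 22.5
Step 2: 15.9 × 1.414² = 31.8
Step 3: 15.9 × 1.414³ = 45.0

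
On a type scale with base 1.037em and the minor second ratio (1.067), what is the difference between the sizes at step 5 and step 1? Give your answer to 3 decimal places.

0.328em

Step 1: 1.037 × 1.067 = 1.10648em
Step 5: 1.037 × 1.067⁵ = 1.43417em
Difference: 1.43417 − 1.10648 = 0.32769em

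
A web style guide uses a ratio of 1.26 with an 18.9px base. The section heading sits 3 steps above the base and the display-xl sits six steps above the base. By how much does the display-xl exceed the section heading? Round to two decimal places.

Step 3: 18.9 × 1.26³ = 37.8071px
Step 6: 18.9 × 1.26⁶ = 75.6284px
Difference: 75.6284 − 37.8071 = 37.8213px

37.82px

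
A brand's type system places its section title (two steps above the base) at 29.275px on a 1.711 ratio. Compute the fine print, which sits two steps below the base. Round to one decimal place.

3.4px

The gap is -2 − (2) = -4 steps, so the factor is 1.711^-4.
29.275 ÷ 1.711⁴ = 29.275 ÷ 8.57038 ≈ 3.416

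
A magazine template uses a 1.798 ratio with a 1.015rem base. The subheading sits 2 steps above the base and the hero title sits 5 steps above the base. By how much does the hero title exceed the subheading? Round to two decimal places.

Step 2: 1.015 × 1.798² = 3.2813rem
Step 5: 1.015 × 1.798⁵ = 19.0728rem
Difference: 19.0728 − 3.2813 = 15.7915rem

15.79rem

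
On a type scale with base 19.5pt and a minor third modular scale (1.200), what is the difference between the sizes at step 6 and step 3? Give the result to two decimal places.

Step 3: 19.5 × 1.200³ = 33.6960pt
Step 6: 19.5 × 1.200⁶ = 58.2267pt
Difference: 58.2267 − 33.6960 = 24.5307pt

24.53pt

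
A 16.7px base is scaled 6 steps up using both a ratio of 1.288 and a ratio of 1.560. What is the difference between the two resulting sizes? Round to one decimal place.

At 1.288: 16.7 × 1.288⁶ = 76.245px
At 1.560: 16.7 × 1.560⁶ = 240.693px
Difference: 240.693 − 76.245 = 164.448px

164.4px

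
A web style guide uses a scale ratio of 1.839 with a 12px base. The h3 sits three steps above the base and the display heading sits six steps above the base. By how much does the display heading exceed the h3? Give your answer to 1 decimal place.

389.5px

Step 3: 12.0 × 1.839³ = 74.632px
Step 6: 12.0 × 1.839⁶ = 464.164px
Difference: 464.164 − 74.632 = 389.532px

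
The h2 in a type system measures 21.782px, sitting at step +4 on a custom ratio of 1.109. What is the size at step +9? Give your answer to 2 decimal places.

36.54px

21.782 × 1.109⁵ = 21.782 × 1.67748 ≈ 36.539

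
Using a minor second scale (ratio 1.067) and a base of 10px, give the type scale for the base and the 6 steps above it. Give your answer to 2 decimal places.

Step 0: 10px
Step 1: 10.0 × 1.067 = 10.67
Step 2: 10.0 × 1.067² = 11.38
Step 3: 10.0 × 1.067³ = 12.15
Step 4: 10.0 × 1.067⁴ = 12.96
Step 5: 10.0 × 1.067⁵ = 13.83
Step 6: 10.0 × 1.067⁶ = 14.76

10.00px, 10.67px, 11.38px, 12.15px, 12.96px, 13.83px, 14.76px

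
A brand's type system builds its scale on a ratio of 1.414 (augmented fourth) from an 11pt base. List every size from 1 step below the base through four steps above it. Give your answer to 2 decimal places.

7.78pt, 11.00pt, 15.55pt, 21.99pt, 31.10pt, 43.97pt

Step -1: 11.0 ÷ 1.414 = 7.78
Step 0: 11pt
Step 1: 11.0 × 1.414 = 15.55
Step 2: 11.0 × 1.414² = 21.99
Step 3: 11.0 × 1.414³ = 31.10
Step 4: 11.0 × 1.414⁴ = 43.97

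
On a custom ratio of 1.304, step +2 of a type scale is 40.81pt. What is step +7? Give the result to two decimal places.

153.87pt

Moving from step +2 to step +7 is 5 steps up, so multiply by r⁵.
40.81 × 1.304⁵ = 40.81 × 3.77040 ≈ 153.870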